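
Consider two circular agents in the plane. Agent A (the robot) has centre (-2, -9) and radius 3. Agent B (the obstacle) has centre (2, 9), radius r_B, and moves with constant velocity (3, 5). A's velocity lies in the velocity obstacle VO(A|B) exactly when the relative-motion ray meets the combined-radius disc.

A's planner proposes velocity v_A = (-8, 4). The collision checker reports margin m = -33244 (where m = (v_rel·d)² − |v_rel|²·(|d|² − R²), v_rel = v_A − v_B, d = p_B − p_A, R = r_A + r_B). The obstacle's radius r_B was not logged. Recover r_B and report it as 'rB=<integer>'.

m = -33244
d = (4, 18);  v_rel = (-11, -1),  |v_rel|² = 122
v_rel×d = (-11)·(18) − (-1)·(4) = -194
since m = R²·122 − (-194)²:  R² = (37636 + -33244) / 122 = 36
R = √36 = 6  ⇒  r_B = 6 − 3 = 3

rB=3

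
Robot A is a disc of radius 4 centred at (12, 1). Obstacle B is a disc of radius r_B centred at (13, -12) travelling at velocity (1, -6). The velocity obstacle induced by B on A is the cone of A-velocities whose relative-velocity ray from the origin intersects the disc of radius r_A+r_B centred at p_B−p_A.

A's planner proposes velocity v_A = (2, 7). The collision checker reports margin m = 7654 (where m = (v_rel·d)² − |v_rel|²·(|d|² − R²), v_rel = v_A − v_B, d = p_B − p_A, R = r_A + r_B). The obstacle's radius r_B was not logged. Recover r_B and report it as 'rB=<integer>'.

m = 7654
d = (1, -13);  v_rel = (1, 13),  |v_rel|² = 170
v_rel×d = (1)·(-13) − (13)·(1) = -26
since m = R²·170 − (-26)²:  R² = (676 + 7654) / 170 = 49
R = √49 = 7  ⇒  r_B = 7 − 4 = 3

rB=3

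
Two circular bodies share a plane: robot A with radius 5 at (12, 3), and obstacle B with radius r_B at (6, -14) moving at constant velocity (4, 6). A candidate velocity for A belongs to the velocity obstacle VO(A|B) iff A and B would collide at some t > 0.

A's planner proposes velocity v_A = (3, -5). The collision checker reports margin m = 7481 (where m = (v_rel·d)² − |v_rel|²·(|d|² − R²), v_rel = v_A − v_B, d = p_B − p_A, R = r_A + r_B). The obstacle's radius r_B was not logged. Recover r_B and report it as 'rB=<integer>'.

m = 7481
d = (-6, -17);  v_rel = (-1, -11),  |v_rel|² = 122
v_rel×d = (-1)·(-17) − (-11)·(-6) = -49
since m = R²·122 − (-49)²:  R² = (2401 + 7481) / 122 = 81
R = √81 = 9  ⇒  r_B = 9 − 5 = 4

rB=4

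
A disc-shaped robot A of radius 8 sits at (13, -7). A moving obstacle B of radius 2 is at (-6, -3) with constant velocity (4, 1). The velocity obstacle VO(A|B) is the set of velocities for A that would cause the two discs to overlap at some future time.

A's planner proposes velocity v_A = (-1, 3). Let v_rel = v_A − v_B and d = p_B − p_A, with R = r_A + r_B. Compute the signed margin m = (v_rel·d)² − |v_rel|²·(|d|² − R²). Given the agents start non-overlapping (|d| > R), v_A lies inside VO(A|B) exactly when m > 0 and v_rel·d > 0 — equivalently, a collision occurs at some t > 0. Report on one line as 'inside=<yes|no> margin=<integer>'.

d = (-19, 4),  |d|² = 377;  R = 8+2 = 10,  c = 377−10² = 277
v_rel = (-5, 2),  |v_rel|² = 29;  v_rel·d = (-5)·(-19) + (2)·(4) = 103
29·t² − 206·t + 277 = 0  ⇒  m = 103² − 29·277 = 2576
m = 2576 > 0,  v_rel·d = 103 > 0  ⇒  inside

inside=yes margin=2576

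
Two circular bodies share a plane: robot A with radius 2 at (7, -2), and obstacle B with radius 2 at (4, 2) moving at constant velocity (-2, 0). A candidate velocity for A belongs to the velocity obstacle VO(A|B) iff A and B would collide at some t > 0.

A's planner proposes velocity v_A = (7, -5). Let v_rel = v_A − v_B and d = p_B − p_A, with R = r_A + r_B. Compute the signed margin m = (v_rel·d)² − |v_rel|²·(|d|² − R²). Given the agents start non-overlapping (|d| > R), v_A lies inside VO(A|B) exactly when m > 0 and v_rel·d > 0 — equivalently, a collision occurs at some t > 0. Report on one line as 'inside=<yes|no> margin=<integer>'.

d = (-3, 4),  |d|² = 25;  R = 2+2 = 4,  c = 25−4² = 9
v_rel = (9, -5),  |v_rel|² = 106;  v_rel·d = (9)·(-3) + (-5)·(4) = -47
106·t² + 94·t + 9 = 0  ⇒  m = (-47)² − 106·9 = 1255
m = 1255 > 0,  v_rel·d = -47 < 0  ⇒  outside

inside=no margin=1255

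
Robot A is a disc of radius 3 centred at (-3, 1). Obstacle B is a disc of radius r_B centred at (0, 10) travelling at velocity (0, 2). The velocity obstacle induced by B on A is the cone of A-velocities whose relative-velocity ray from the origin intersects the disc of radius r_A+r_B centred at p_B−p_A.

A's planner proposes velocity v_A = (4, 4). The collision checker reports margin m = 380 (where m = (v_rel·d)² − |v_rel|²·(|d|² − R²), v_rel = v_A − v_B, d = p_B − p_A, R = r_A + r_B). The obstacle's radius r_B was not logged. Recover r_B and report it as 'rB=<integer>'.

m = 380
d = (3, 9);  v_rel = (4, 2),  |v_rel|² = 20
v_rel×d = (4)·(9) − (2)·(3) = 30
since m = R²·20 − 30²:  R² = (900 + 380) / 20 = 64
R = √64 = 8  ⇒  r_B = 8 − 3 = 5

rB=5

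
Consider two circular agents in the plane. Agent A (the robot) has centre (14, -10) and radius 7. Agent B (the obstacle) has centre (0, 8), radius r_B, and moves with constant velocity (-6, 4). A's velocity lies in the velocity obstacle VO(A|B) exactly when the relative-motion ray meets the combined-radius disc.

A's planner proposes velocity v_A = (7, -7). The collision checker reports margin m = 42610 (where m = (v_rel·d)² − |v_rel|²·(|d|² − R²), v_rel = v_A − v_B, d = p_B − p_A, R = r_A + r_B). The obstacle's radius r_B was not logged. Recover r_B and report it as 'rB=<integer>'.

m = 42610
d = (-14, 18);  v_rel = (13, -11),  |v_rel|² = 290
v_rel×d = (13)·(18) − (-11)·(-14) = 80
since m = R²·290 − 80²:  R² = (6400 + 42610) / 290 = 169
R = √169 = 13  ⇒  r_B = 13 − 7 = 6

rB=6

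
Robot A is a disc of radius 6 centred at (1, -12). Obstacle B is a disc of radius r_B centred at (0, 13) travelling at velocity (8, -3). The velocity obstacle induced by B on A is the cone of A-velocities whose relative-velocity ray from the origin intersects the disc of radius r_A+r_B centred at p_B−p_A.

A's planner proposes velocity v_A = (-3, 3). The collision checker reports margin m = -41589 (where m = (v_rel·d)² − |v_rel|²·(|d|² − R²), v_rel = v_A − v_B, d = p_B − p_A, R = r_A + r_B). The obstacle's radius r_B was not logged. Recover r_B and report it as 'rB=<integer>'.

m = -41589
d = (-1, 25);  v_rel = (-11, 6),  |v_rel|² = 157
v_rel×d = (-11)·(25) − (6)·(-1) = -269
since m = R²·157 − (-269)²:  R² = (72361 + -41589) / 157 = 196
R = √196 = 14  ⇒  r_B = 14 − 6 = 8

rB=8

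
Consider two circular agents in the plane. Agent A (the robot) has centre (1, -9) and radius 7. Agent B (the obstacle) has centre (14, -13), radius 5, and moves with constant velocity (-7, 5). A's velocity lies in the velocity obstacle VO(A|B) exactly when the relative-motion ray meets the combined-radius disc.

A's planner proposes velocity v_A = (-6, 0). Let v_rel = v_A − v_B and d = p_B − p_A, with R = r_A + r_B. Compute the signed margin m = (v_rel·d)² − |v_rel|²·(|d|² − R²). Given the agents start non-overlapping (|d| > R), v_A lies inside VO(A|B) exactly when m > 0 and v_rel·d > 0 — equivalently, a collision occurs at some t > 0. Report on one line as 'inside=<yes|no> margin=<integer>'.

d = (13, -4),  |d|² = 185;  R = 7+5 = 12,  c = 185−12² = 41
v_rel = (1, -5),  |v_rel|² = 26;  v_rel·d = (1)·(13) + (-5)·(-4) = 33
26·t² − 66·t + 41 = 0  ⇒  m = 33² − 26·41 = 23
m = 23 > 0,  v_rel·d = 33 > 0  ⇒  inside

inside=yes margin=23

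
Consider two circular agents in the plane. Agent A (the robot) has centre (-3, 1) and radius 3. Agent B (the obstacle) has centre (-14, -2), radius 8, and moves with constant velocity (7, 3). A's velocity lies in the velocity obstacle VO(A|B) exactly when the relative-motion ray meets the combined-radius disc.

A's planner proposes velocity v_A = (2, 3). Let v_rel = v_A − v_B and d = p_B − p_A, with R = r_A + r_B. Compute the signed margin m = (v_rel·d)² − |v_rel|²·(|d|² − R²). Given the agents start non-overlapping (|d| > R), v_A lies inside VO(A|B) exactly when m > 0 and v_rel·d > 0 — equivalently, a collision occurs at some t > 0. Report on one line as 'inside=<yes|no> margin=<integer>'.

d = (-11, -3),  |d|² = 130;  R = 3+8 = 11,  c = 130−11² = 9
v_rel = (-5, 0),  |v_rel|² = 25;  v_rel·d = (-5)·(-11) + (0)·(-3) = 55
25·t² − 110·t + 9 = 0  ⇒  m = 55² − 25·9 = 2800
m = 2800 > 0,  v_rel·d = 55 > 0  ⇒  inside

inside=yes margin=2800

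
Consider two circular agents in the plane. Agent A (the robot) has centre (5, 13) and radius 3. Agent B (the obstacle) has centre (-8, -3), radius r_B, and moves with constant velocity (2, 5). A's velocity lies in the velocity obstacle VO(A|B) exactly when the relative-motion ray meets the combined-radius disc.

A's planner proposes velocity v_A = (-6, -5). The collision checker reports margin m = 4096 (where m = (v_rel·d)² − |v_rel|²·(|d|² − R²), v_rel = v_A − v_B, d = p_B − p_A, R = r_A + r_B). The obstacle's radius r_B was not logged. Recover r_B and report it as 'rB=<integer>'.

m = 4096
d = (-13, -16);  v_rel = (-8, -10),  |v_rel|² = 164
v_rel×d = (-8)·(-16) − (-10)·(-13) = -2
since m = R²·164 − (-2)²:  R² = (4 + 4096) / 164 = 25
R = √25 = 5  ⇒  r_B = 5 − 3 = 2

rB=2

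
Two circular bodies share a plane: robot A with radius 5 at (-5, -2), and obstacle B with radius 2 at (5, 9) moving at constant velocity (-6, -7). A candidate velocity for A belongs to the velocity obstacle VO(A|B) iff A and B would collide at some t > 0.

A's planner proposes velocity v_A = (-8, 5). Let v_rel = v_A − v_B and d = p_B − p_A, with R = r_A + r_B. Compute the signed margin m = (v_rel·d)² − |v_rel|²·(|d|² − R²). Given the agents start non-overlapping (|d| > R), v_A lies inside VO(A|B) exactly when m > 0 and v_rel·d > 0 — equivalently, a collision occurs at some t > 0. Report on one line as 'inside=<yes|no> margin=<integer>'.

d = (10, 11),  |d|² = 221;  R = 5+2 = 7,  c = 221−7² = 172
v_rel = (-2, 12),  |v_rel|² = 148;  v_rel·d = (-2)·(10) + (12)·(11) = 112
148·t² − 224·t + 172 = 0  ⇒  m = 112² − 148·172 = -12912
m = -12912 < 0,  v_rel·d = 112 > 0  ⇒  outside

inside=no margin=-12912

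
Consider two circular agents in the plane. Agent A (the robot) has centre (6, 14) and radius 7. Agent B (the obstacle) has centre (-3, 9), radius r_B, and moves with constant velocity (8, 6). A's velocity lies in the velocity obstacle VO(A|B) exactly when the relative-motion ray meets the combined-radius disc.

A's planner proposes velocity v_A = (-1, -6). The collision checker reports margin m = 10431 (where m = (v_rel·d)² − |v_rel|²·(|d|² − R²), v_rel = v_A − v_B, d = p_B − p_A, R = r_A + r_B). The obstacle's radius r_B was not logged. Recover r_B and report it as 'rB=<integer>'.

m = 10431
d = (-9, -5);  v_rel = (-9, -12),  |v_rel|² = 225
v_rel×d = (-9)·(-5) − (-12)·(-9) = -63
since m = R²·225 − (-63)²:  R² = (3969 + 10431) / 225 = 64
R = √64 = 8  ⇒  r_B = 8 − 7 = 1

rB=1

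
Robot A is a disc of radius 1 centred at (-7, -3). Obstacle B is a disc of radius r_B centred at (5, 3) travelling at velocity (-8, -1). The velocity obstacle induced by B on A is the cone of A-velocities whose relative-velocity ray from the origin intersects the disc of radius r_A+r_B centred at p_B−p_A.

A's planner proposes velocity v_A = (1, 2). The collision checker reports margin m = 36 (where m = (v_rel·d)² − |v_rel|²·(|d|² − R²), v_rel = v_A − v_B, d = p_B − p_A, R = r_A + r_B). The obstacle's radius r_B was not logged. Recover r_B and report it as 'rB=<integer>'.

m = 36
d = (12, 6);  v_rel = (9, 3),  |v_rel|² = 90
v_rel×d = (9)·(6) − (3)·(12) = 18
since m = R²·90 − 18²:  R² = (324 + 36) / 90 = 4
R = √4 = 2  ⇒  r_B = 2 − 1 = 1

rB=1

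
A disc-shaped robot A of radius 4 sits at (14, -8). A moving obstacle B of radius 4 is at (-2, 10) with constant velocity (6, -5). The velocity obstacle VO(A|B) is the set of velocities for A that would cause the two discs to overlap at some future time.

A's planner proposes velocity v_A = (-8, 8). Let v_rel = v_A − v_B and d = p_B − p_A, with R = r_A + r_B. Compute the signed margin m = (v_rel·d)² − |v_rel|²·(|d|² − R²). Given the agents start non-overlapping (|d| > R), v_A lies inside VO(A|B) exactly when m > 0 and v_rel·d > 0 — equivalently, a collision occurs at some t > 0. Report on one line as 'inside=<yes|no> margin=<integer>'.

d = (-16, 18),  |d|² = 580;  R = 4+4 = 8,  c = 580−8² = 516
v_rel = (-14, 13),  |v_rel|² = 365;  v_rel·d = (-14)·(-16) + (13)·(18) = 458
365·t² − 916·t + 516 = 0  ⇒  m = 458² − 365·516 = 21424
m = 21424 > 0,  v_rel·d = 458 > 0  ⇒  inside

inside=yes margin=21424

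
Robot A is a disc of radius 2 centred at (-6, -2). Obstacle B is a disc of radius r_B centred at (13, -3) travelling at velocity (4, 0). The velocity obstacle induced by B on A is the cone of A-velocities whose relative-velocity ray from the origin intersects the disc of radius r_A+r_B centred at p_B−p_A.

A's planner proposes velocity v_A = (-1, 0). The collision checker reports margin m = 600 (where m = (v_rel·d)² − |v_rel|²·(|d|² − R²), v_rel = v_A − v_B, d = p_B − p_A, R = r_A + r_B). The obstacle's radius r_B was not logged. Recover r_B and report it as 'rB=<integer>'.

m = 600
d = (19, -1);  v_rel = (-5, 0),  |v_rel|² = 25
v_rel×d = (-5)·(-1) − (0)·(19) = 5
since m = R²·25 − 5²:  R² = (25 + 600) / 25 = 25
R = √25 = 5  ⇒  r_B = 5 − 2 = 3

rB=3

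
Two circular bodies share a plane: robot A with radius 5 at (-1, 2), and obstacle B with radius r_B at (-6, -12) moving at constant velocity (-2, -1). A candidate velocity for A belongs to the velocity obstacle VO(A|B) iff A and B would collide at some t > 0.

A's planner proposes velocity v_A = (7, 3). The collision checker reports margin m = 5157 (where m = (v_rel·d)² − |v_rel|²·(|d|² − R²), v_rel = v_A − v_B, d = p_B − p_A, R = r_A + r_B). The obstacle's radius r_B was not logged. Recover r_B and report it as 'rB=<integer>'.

m = 5157
d = (-5, -14);  v_rel = (9, 4),  |v_rel|² = 97
v_rel×d = (9)·(-14) − (4)·(-5) = -106
since m = R²·97 − (-106)²:  R² = (11236 + 5157) / 97 = 169
R = √169 = 13  ⇒  r_B = 13 − 5 = 8

rB=8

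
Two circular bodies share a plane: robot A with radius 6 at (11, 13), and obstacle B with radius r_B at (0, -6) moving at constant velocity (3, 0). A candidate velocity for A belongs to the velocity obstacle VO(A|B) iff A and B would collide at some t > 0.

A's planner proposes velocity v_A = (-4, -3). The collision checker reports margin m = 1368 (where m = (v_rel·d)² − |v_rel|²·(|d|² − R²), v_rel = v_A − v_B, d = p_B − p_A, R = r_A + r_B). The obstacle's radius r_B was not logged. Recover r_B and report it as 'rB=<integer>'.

m = 1368
d = (-11, -19);  v_rel = (-7, -3),  |v_rel|² = 58
v_rel×d = (-7)·(-19) − (-3)·(-11) = 100
since m = R²·58 − 100²:  R² = (10000 + 1368) / 58 = 196
R = √196 = 14  ⇒  r_B = 14 − 6 = 8

rB=8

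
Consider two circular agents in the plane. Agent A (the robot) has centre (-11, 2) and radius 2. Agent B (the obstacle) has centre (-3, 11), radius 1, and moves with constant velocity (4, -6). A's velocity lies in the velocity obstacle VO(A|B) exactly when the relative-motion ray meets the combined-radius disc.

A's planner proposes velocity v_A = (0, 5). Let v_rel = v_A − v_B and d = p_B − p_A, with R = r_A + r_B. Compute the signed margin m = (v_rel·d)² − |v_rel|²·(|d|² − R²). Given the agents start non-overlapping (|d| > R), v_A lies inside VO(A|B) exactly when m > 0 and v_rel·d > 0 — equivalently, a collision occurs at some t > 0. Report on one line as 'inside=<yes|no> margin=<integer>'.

d = (8, 9),  |d|² = 145;  R = 2+1 = 3,  c = 145−3² = 136
v_rel = (-4, 11),  |v_rel|² = 137;  v_rel·d = (-4)·(8) + (11)·(9) = 67
137·t² − 134·t + 136 = 0  ⇒  m = 67² − 137·136 = -14143
m = -14143 < 0,  v_rel·d = 67 > 0  ⇒  outside

inside=no margin=-14143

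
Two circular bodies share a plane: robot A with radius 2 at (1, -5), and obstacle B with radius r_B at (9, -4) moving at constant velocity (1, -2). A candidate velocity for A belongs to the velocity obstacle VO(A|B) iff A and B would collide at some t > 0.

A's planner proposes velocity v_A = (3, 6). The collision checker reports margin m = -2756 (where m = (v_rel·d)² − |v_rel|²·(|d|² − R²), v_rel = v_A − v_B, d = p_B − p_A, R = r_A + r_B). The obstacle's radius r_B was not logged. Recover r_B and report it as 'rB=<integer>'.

m = -2756
d = (8, 1);  v_rel = (2, 8),  |v_rel|² = 68
v_rel×d = (2)·(1) − (8)·(8) = -62
since m = R²·68 − (-62)²:  R² = (3844 + -2756) / 68 = 16
R = √16 = 4  ⇒  r_B = 4 − 2 = 2

rB=2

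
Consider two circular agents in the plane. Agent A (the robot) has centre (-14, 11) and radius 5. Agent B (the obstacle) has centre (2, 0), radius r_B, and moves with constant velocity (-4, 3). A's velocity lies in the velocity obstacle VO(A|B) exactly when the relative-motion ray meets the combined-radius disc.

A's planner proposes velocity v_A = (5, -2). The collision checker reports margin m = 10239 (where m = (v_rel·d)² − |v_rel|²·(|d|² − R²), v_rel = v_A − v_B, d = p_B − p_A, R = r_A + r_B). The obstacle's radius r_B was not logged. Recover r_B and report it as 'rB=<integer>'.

m = 10239
d = (16, -11);  v_rel = (9, -5),  |v_rel|² = 106
v_rel×d = (9)·(-11) − (-5)·(16) = -19
since m = R²·106 − (-19)²:  R² = (361 + 10239) / 106 = 100
R = √100 = 10  ⇒  r_B = 10 − 5 = 5

rB=5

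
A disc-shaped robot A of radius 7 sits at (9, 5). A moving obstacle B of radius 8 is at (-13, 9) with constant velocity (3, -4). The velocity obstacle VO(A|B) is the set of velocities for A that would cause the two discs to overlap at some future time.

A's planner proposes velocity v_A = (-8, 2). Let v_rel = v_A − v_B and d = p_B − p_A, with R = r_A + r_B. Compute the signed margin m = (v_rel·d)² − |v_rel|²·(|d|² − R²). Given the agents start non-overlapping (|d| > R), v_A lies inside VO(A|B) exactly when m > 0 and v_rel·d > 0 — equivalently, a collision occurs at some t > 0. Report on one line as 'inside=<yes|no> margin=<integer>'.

d = (-22, 4),  |d|² = 500;  R = 7+8 = 15,  c = 500−15² = 275
v_rel = (-11, 6),  |v_rel|² = 157;  v_rel·d = (-11)·(-22) + (6)·(4) = 266
157·t² − 532·t + 275 = 0  ⇒  m = 266² − 157·275 = 27581
m = 27581 > 0,  v_rel·d = 266 > 0  ⇒  inside

inside=yes margin=27581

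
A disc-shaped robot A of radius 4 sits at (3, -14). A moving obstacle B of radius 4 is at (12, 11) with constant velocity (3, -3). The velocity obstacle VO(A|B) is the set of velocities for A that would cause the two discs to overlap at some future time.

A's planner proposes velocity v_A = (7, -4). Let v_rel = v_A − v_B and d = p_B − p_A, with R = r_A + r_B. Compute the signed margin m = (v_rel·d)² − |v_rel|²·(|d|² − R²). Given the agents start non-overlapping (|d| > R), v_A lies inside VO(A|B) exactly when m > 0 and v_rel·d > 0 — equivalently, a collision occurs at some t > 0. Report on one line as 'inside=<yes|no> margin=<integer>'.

d = (9, 25),  |d|² = 706;  R = 4+4 = 8,  c = 706−8² = 642
v_rel = (4, -1),  |v_rel|² = 17;  v_rel·d = (4)·(9) + (-1)·(25) = 11
17·t² − 22·t + 642 = 0  ⇒  m = 11² − 17·642 = -10793
m = -10793 < 0,  v_rel·d = 11 > 0  ⇒  outside

inside=no margin=-10793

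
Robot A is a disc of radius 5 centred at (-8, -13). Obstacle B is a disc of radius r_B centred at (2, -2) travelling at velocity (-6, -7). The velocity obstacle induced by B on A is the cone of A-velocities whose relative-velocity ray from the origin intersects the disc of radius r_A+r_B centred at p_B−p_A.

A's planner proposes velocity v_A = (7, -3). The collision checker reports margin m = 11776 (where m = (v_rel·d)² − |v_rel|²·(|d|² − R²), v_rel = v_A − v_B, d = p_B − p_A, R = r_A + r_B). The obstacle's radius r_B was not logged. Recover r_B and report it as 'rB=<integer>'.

m = 11776
d = (10, 11);  v_rel = (13, 4),  |v_rel|² = 185
v_rel×d = (13)·(11) − (4)·(10) = 103
since m = R²·185 − 103²:  R² = (10609 + 11776) / 185 = 121
R = √121 = 11  ⇒  r_B = 11 − 5 = 6

rB=6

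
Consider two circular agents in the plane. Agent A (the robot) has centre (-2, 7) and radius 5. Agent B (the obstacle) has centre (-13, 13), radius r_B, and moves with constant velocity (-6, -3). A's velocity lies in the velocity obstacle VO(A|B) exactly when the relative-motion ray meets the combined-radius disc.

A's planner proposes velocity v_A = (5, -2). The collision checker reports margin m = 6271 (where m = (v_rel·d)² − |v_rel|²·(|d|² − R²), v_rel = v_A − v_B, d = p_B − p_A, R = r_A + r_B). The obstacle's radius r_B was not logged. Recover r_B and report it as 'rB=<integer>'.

m = 6271
d = (-11, 6);  v_rel = (11, 1),  |v_rel|² = 122
v_rel×d = (11)·(6) − (1)·(-11) = 77
since m = R²·122 − 77²:  R² = (5929 + 6271) / 122 = 100
R = √100 = 10  ⇒  r_B = 10 − 5 = 5

rB=5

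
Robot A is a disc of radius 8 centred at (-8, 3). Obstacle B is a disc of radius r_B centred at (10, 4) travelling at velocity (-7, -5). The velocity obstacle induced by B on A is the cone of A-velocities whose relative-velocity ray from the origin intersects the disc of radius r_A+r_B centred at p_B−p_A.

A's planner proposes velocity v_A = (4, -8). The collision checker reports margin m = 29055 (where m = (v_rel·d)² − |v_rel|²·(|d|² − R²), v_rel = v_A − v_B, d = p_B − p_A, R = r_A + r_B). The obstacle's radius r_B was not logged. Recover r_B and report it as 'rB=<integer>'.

m = 29055
d = (18, 1);  v_rel = (11, -3),  |v_rel|² = 130
v_rel×d = (11)·(1) − (-3)·(18) = 65
since m = R²·130 − 65²:  R² = (4225 + 29055) / 130 = 256
R = √256 = 16  ⇒  r_B = 16 − 8 = 8

rB=8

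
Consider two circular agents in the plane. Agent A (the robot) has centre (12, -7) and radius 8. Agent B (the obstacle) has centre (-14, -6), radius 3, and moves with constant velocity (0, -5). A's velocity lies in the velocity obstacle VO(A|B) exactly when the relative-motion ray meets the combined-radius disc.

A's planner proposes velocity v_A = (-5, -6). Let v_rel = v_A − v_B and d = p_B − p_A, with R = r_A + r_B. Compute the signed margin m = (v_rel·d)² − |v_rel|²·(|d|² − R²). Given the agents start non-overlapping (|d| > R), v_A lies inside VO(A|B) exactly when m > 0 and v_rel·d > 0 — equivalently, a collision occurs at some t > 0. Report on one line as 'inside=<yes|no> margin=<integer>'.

d = (-26, 1),  |d|² = 677;  R = 8+3 = 11,  c = 677−11² = 556
v_rel = (-5, -1),  |v_rel|² = 26;  v_rel·d = (-5)·(-26) + (-1)·(1) = 129
26·t² − 258·t + 556 = 0  ⇒  m = 129² − 26·556 = 2185
m = 2185 > 0,  v_rel·d = 129 > 0  ⇒  inside

inside=yes margin=2185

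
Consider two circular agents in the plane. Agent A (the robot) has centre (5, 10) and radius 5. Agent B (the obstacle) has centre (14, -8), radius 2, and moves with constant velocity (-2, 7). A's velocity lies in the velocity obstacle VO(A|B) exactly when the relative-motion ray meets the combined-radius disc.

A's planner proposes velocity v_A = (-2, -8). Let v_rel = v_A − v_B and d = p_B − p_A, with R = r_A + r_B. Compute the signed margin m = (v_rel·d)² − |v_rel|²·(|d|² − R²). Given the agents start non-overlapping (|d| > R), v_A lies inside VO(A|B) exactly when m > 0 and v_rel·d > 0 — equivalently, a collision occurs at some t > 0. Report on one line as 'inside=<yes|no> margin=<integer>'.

d = (9, -18),  |d|² = 405;  R = 5+2 = 7,  c = 405−7² = 356
v_rel = (0, -15),  |v_rel|² = 225;  v_rel·d = (0)·(9) + (-15)·(-18) = 270
225·t² − 540·t + 356 = 0  ⇒  m = 270² − 225·356 = -7200
m = -7200 < 0,  v_rel·d = 270 > 0  ⇒  outside

inside=no margin=-7200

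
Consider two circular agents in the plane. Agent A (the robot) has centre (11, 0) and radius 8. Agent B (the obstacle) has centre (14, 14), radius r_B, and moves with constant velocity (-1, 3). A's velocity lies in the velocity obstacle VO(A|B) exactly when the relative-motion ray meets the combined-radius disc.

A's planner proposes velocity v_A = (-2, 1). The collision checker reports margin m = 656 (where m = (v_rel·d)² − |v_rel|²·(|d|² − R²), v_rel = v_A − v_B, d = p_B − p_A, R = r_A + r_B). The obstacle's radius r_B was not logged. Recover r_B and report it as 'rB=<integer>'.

m = 656
d = (3, 14);  v_rel = (-1, -2),  |v_rel|² = 5
v_rel×d = (-1)·(14) − (-2)·(3) = -8
since m = R²·5 − (-8)²:  R² = (64 + 656) / 5 = 144
R = √144 = 12  ⇒  r_B = 12 − 8 = 4

rB=4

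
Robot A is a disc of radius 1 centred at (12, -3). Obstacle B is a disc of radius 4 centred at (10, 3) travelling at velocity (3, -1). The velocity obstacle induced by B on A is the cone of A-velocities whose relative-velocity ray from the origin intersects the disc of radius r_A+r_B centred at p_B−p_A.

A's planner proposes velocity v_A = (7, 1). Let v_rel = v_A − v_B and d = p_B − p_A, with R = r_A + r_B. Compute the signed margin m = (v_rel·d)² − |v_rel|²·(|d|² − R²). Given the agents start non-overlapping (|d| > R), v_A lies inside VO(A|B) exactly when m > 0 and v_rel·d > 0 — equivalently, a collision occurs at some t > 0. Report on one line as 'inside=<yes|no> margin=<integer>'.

d = (-2, 6),  |d|² = 40;  R = 1+4 = 5,  c = 40−5² = 15
v_rel = (4, 2),  |v_rel|² = 20;  v_rel·d = (4)·(-2) + (2)·(6) = 4
20·t² − 8·t + 15 = 0  ⇒  m = 4² − 20·15 = -284
m = -284 < 0,  v_rel·d = 4 > 0  ⇒  outside

inside=no margin=-284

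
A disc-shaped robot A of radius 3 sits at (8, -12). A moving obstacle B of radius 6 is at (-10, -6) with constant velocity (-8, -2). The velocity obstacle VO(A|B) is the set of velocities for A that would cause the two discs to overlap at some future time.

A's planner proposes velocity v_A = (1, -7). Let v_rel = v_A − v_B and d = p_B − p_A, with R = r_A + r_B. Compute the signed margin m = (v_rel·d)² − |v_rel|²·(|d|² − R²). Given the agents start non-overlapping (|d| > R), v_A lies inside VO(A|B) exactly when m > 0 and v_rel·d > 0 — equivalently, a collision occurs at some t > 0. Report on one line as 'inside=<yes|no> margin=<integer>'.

d = (-18, 6),  |d|² = 360;  R = 3+6 = 9,  c = 360−9² = 279
v_rel = (9, -5),  |v_rel|² = 106;  v_rel·d = (9)·(-18) + (-5)·(6) = -192
106·t² + 384·t + 279 = 0  ⇒  m = (-192)² − 106·279 = 7290
m = 7290 > 0,  v_rel·d = -192 < 0  ⇒  outside

inside=no margin=7290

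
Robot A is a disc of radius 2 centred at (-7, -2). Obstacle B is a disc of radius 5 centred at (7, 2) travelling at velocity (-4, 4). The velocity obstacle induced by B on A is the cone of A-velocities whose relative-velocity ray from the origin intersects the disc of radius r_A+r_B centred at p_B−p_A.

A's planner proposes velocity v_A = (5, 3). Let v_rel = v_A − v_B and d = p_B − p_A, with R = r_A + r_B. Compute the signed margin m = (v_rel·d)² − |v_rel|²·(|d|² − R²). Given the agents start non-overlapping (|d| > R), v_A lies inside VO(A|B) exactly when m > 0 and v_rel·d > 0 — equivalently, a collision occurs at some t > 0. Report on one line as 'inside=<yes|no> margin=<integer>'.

d = (14, 4),  |d|² = 212;  R = 2+5 = 7,  c = 212−7² = 163
v_rel = (9, -1),  |v_rel|² = 82;  v_rel·d = (9)·(14) + (-1)·(4) = 122
82·t² − 244·t + 163 = 0  ⇒  m = 122² − 82·163 = 1518
m = 1518 > 0,  v_rel·d = 122 > 0  ⇒  inside

inside=yes margin=1518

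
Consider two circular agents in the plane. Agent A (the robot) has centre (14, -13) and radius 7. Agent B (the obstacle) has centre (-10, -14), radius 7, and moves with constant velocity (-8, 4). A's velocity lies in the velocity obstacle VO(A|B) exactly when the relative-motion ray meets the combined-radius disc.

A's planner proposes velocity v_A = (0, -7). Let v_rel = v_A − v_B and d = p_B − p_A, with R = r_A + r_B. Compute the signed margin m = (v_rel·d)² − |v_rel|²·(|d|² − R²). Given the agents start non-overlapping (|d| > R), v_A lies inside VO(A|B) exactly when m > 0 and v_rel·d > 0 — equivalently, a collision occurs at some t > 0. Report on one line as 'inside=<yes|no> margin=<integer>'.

d = (-24, -1),  |d|² = 577;  R = 7+7 = 14,  c = 577−14² = 381
v_rel = (8, -11),  |v_rel|² = 185;  v_rel·d = (8)·(-24) + (-11)·(-1) = -181
185·t² + 362·t + 381 = 0  ⇒  m = (-181)² − 185·381 = -37724
m = -37724 < 0,  v_rel·d = -181 < 0  ⇒  outside

inside=no margin=-37724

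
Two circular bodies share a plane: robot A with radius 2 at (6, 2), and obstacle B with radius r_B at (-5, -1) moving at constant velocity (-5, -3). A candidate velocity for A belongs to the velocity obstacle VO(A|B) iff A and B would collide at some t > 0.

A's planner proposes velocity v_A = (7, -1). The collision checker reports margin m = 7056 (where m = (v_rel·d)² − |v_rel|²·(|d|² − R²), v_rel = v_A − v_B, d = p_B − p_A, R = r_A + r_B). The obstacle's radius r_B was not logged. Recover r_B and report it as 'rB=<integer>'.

m = 7056
d = (-11, -3);  v_rel = (12, 2),  |v_rel|² = 148
v_rel×d = (12)·(-3) − (2)·(-11) = -14
since m = R²·148 − (-14)²:  R² = (196 + 7056) / 148 = 49
R = √49 = 7  ⇒  r_B = 7 − 2 = 5

rB=5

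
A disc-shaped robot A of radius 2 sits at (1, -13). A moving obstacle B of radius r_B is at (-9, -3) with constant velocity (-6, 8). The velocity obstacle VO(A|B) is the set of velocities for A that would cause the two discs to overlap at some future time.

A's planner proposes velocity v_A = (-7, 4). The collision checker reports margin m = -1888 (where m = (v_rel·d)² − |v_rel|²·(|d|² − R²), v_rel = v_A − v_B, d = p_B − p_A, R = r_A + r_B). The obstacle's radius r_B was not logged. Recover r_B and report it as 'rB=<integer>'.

m = -1888
d = (-10, 10);  v_rel = (-1, -4),  |v_rel|² = 17
v_rel×d = (-1)·(10) − (-4)·(-10) = -50
since m = R²·17 − (-50)²:  R² = (2500 + -1888) / 17 = 36
R = √36 = 6  ⇒  r_B = 6 − 2 = 4

rB=4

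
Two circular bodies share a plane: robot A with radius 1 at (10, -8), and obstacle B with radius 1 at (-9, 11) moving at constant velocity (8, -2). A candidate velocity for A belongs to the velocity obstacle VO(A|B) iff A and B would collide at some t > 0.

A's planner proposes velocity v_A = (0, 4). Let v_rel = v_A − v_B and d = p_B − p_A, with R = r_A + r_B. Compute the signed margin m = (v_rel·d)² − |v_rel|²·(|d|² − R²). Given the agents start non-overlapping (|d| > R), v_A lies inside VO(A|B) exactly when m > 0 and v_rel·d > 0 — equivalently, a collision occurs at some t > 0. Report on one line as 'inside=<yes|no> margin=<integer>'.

d = (-19, 19),  |d|² = 722;  R = 1+1 = 2,  c = 722−2² = 718
v_rel = (-8, 6),  |v_rel|² = 100;  v_rel·d = (-8)·(-19) + (6)·(19) = 266
100·t² − 532·t + 718 = 0  ⇒  m = 266² − 100·718 = -1044
m = -1044 < 0,  v_rel·d = 266 > 0  ⇒  outside

inside=no margin=-1044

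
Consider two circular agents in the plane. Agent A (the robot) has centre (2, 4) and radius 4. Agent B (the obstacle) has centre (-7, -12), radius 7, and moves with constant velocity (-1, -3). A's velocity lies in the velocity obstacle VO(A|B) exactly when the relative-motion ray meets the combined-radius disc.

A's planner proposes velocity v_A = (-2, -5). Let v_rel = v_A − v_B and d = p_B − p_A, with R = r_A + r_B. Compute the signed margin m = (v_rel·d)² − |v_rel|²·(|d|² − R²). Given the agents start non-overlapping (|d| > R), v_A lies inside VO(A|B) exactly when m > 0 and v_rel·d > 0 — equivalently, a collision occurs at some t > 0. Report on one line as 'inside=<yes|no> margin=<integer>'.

d = (-9, -16),  |d|² = 337;  R = 4+7 = 11,  c = 337−11² = 216
v_rel = (-1, -2),  |v_rel|² = 5;  v_rel·d = (-1)·(-9) + (-2)·(-16) = 41
5·t² − 82·t + 216 = 0  ⇒  m = 41² − 5·216 = 601
m = 601 > 0,  v_rel·d = 41 > 0  ⇒  inside

inside=yes margin=601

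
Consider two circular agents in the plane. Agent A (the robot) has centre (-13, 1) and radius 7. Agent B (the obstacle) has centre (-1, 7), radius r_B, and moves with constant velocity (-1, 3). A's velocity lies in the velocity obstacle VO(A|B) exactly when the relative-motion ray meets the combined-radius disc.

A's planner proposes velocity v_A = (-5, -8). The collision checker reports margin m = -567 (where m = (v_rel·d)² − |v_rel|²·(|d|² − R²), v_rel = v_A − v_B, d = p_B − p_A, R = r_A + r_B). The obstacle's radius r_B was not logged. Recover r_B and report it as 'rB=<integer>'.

m = -567
d = (12, 6);  v_rel = (-4, -11),  |v_rel|² = 137
v_rel×d = (-4)·(6) − (-11)·(12) = 108
since m = R²·137 − 108²:  R² = (11664 + -567) / 137 = 81
R = √81 = 9  ⇒  r_B = 9 − 7 = 2

rB=2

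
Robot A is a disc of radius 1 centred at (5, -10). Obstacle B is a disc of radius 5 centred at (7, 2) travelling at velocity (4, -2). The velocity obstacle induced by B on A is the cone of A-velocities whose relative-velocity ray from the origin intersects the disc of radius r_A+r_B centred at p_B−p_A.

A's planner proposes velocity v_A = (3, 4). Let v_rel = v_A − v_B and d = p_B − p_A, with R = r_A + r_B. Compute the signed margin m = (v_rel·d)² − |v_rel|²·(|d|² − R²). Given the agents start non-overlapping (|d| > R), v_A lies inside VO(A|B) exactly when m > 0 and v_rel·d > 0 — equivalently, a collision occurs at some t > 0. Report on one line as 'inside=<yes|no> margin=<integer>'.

d = (2, 12),  |d|² = 148;  R = 1+5 = 6,  c = 148−6² = 112
v_rel = (-1, 6),  |v_rel|² = 37;  v_rel·d = (-1)·(2) + (6)·(12) = 70
37·t² − 140·t + 112 = 0  ⇒  m = 70² − 37·112 = 756
m = 756 > 0,  v_rel·d = 70 > 0  ⇒  inside

inside=yes margin=756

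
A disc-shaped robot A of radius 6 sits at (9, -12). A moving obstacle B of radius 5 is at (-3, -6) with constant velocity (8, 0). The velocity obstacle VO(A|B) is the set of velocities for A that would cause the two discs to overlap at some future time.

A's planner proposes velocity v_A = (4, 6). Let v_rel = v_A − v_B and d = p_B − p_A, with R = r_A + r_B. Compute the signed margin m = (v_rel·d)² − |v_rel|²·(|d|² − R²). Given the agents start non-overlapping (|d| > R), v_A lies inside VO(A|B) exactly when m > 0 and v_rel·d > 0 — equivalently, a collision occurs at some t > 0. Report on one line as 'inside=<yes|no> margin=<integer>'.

d = (-12, 6),  |d|² = 180;  R = 6+5 = 11,  c = 180−11² = 59
v_rel = (-4, 6),  |v_rel|² = 52;  v_rel·d = (-4)·(-12) + (6)·(6) = 84
52·t² − 168·t + 59 = 0  ⇒  m = 84² − 52·59 = 3988
m = 3988 > 0,  v_rel·d = 84 > 0  ⇒  inside

inside=yes margin=3988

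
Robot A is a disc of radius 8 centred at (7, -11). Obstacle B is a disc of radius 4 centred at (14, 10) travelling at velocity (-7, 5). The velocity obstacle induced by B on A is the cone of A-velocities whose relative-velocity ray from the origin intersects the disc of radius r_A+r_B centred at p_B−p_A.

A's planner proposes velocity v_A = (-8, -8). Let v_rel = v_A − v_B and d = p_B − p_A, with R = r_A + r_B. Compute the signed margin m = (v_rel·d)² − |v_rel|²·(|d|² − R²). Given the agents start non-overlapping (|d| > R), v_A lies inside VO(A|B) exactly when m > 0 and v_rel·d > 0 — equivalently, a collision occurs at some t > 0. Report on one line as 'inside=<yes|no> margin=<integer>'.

d = (7, 21),  |d|² = 490;  R = 8+4 = 12,  c = 490−12² = 346
v_rel = (-1, -13),  |v_rel|² = 170;  v_rel·d = (-1)·(7) + (-13)·(21) = -280
170·t² + 560·t + 346 = 0  ⇒  m = (-280)² − 170·346 = 19580
m = 19580 > 0,  v_rel·d = -280 < 0  ⇒  outside

inside=no margin=19580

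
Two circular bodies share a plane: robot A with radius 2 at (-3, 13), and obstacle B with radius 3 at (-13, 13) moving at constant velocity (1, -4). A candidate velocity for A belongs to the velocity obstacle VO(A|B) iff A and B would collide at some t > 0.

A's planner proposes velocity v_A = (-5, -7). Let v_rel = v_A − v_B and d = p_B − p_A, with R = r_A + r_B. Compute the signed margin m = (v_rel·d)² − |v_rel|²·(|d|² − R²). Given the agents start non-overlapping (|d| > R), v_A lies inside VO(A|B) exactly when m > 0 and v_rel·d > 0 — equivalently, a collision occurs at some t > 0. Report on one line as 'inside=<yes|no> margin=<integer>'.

d = (-10, 0),  |d|² = 100;  R = 2+3 = 5,  c = 100−5² = 75
v_rel = (-6, -3),  |v_rel|² = 45;  v_rel·d = (-6)·(-10) + (-3)·(0) = 60
45·t² − 120·t + 75 = 0  ⇒  m = 60² − 45·75 = 225
m = 225 > 0,  v_rel·d = 60 > 0  ⇒  inside

inside=yes margin=225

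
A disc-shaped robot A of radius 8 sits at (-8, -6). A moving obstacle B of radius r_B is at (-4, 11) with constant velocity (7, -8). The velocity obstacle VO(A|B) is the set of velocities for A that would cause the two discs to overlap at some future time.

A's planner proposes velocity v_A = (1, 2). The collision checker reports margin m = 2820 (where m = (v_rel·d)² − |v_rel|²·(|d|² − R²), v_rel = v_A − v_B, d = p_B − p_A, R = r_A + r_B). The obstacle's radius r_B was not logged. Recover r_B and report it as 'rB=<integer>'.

m = 2820
d = (4, 17);  v_rel = (-6, 10),  |v_rel|² = 136
v_rel×d = (-6)·(17) − (10)·(4) = -142
since m = R²·136 − (-142)²:  R² = (20164 + 2820) / 136 = 169
R = √169 = 13  ⇒  r_B = 13 − 8 = 5

rB=5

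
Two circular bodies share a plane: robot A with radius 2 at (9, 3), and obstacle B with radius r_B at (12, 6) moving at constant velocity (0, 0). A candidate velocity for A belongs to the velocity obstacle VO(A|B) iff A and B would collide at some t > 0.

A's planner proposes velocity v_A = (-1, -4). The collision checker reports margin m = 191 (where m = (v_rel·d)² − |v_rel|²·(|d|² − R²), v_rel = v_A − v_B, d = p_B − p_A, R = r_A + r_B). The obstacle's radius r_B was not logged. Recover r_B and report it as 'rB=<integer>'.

m = 191
d = (3, 3);  v_rel = (-1, -4),  |v_rel|² = 17
v_rel×d = (-1)·(3) − (-4)·(3) = 9
since m = R²·17 − 9²:  R² = (81 + 191) / 17 = 16
R = √16 = 4  ⇒  r_B = 4 − 2 = 2

rB=2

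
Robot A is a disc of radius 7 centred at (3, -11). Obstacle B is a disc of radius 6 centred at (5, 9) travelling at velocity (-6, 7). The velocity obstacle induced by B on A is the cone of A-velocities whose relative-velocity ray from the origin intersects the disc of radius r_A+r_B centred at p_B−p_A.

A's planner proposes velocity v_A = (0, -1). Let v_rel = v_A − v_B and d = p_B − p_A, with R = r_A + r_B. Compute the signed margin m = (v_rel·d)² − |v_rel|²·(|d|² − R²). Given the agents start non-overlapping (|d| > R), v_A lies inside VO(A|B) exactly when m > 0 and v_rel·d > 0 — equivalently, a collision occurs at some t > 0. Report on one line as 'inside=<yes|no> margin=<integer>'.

d = (2, 20),  |d|² = 404;  R = 7+6 = 13,  c = 404−13² = 235
v_rel = (6, -8),  |v_rel|² = 100;  v_rel·d = (6)·(2) + (-8)·(20) = -148
100·t² + 296·t + 235 = 0  ⇒  m = (-148)² − 100·235 = -1596
m = -1596 < 0,  v_rel·d = -148 < 0  ⇒  outside

inside=no margin=-1596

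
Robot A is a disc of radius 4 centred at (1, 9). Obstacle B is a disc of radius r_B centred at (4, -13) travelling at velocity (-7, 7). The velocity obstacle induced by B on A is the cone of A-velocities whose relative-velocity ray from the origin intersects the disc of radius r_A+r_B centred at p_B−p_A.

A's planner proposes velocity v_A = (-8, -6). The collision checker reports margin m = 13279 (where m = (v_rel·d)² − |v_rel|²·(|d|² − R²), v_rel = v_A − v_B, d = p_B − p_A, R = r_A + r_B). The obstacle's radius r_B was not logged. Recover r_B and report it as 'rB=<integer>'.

m = 13279
d = (3, -22);  v_rel = (-1, -13),  |v_rel|² = 170
v_rel×d = (-1)·(-22) − (-13)·(3) = 61
since m = R²·170 − 61²:  R² = (3721 + 13279) / 170 = 100
R = √100 = 10  ⇒  r_B = 10 − 4 = 6

rB=6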